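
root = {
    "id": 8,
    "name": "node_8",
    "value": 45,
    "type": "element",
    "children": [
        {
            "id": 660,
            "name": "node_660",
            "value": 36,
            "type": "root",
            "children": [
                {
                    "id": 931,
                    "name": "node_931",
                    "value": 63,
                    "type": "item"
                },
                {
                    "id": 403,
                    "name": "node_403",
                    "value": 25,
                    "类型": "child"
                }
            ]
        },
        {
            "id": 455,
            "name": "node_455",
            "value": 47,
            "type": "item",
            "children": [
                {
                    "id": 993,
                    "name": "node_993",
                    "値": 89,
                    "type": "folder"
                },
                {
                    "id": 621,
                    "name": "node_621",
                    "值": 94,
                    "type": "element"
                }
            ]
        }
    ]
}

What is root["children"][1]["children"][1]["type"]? "element"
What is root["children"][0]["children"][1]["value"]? 25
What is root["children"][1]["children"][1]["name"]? "node_621"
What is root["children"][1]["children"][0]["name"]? "node_993"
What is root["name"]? "node_8"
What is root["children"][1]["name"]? "node_455"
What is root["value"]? 45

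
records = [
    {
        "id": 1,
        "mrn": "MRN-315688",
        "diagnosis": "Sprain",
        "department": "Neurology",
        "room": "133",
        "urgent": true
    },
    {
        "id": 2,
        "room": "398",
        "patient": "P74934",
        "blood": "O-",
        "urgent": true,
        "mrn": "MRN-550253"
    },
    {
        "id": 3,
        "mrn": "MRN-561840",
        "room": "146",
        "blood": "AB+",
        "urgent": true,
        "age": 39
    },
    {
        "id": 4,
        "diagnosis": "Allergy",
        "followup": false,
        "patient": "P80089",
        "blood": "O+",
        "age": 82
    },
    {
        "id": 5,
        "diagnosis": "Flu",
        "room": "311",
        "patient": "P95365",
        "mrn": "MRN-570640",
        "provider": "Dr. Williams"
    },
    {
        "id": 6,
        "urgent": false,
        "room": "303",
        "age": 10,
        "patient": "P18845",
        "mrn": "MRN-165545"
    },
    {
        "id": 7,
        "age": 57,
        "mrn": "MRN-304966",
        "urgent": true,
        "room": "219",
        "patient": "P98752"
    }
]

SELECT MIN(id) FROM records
1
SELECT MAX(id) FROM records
7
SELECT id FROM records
[1, 2, 3, 4, 5, 6, 7]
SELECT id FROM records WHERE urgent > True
[]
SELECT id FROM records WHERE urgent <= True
[1, 2, 3, 6, 7]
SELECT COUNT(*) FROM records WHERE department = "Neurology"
1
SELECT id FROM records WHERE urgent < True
[6]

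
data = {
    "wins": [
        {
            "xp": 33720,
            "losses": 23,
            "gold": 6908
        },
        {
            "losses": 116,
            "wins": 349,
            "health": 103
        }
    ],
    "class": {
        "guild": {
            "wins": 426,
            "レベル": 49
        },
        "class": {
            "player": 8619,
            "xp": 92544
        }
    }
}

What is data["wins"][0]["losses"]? 23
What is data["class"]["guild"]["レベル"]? 49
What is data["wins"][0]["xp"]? 33720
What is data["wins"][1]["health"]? 103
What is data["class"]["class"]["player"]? 8619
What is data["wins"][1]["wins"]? 349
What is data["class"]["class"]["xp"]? 92544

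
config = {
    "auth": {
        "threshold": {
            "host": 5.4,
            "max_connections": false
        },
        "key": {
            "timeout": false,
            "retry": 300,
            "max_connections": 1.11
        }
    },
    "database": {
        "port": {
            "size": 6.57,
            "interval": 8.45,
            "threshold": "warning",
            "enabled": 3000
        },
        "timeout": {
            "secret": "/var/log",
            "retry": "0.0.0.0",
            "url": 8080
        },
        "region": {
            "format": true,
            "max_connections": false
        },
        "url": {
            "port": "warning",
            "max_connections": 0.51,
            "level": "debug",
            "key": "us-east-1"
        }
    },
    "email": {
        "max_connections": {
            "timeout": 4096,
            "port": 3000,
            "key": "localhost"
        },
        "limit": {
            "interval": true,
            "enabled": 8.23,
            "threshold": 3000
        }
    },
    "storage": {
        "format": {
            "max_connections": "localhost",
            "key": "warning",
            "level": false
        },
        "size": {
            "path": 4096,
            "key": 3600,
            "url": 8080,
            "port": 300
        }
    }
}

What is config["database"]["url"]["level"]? "debug"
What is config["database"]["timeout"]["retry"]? "0.0.0.0"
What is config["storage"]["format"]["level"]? False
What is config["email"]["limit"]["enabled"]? 8.23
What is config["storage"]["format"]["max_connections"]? "localhost"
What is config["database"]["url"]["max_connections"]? 0.51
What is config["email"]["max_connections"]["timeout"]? 4096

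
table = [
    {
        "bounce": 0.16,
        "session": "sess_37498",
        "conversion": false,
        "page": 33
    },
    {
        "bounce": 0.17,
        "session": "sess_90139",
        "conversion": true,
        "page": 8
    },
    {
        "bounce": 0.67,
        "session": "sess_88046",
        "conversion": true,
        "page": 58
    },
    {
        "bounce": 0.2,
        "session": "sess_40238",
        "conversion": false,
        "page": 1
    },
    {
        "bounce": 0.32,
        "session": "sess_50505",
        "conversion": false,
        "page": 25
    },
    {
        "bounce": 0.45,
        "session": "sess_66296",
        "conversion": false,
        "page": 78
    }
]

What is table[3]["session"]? "sess_40238"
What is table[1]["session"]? "sess_90139"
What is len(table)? 6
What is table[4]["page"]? 25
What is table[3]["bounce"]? 0.2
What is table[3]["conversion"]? False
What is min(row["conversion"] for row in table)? False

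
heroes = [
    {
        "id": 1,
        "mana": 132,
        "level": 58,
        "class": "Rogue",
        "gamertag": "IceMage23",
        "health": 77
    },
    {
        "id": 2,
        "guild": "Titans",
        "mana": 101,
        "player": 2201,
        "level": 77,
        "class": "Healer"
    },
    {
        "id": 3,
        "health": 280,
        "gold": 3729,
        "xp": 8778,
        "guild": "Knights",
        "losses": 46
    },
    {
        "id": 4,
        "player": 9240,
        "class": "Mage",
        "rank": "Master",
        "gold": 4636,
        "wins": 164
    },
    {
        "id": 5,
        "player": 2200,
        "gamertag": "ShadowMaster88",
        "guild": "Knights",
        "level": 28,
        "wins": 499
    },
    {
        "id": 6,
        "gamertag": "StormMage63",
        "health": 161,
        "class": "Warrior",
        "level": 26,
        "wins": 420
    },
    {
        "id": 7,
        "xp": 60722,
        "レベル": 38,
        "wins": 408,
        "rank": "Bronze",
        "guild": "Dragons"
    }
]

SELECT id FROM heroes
[1, 2, 3, 4, 5, 6, 7]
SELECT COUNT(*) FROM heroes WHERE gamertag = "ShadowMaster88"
1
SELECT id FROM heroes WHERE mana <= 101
[2]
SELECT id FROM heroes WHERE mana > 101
[1]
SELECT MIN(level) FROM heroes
26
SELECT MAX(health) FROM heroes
280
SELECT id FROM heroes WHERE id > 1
[2, 3, 4, 5, 6, 7]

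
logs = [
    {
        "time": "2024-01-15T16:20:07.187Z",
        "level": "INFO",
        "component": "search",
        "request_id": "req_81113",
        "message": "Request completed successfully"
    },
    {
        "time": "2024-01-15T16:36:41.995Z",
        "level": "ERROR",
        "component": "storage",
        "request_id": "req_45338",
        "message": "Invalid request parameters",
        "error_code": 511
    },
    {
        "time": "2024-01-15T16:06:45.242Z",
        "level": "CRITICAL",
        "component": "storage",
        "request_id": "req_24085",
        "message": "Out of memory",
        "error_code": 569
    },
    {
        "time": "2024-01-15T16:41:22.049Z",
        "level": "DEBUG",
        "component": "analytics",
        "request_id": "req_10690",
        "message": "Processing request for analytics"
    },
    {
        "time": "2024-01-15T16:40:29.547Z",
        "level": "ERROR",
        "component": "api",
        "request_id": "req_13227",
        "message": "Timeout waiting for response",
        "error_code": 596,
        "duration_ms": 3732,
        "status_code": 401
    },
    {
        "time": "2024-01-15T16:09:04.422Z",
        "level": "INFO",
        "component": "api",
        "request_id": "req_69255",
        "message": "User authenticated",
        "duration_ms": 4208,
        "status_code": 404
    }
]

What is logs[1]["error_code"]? 511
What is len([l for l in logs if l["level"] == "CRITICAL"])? 1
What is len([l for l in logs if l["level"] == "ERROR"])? 2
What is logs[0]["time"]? "2024-01-15T16:20:07.187Z"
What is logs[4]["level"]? "ERROR"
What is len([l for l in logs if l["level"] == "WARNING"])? 0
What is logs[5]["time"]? "2024-01-15T16:09:04.422Z"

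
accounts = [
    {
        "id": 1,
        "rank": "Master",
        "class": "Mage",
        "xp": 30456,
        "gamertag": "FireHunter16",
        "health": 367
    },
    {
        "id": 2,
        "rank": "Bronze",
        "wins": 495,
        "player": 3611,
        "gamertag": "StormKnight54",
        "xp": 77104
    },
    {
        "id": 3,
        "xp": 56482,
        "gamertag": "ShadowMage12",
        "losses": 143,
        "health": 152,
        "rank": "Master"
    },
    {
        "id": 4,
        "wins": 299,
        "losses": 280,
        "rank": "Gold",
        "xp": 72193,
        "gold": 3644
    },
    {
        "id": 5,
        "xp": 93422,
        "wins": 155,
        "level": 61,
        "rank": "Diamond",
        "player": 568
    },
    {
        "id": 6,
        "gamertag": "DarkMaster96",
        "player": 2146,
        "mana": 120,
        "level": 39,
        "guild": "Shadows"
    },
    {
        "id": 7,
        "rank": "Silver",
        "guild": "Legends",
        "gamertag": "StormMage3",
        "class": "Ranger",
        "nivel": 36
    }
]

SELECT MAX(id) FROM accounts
7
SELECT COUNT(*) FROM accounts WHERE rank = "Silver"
1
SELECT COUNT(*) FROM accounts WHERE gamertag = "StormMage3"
1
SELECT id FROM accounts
[1, 2, 3, 4, 5, 6, 7]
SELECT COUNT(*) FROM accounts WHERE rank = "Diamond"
1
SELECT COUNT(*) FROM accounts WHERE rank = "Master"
2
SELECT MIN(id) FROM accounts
1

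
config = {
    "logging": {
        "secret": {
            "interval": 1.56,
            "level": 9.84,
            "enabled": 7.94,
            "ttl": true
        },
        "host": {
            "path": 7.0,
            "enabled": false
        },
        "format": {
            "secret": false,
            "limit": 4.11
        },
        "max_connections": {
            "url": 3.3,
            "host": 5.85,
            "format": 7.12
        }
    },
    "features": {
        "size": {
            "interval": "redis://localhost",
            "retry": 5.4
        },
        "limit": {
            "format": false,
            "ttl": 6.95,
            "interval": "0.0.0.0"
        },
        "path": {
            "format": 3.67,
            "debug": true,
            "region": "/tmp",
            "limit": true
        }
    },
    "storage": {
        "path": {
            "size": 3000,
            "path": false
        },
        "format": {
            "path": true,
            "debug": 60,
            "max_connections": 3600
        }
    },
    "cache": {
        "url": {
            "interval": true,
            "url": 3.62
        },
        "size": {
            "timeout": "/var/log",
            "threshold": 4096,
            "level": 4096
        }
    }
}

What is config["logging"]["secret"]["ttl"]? True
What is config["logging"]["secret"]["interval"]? 1.56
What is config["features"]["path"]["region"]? "/tmp"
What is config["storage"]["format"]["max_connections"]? 3600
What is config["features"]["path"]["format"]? 3.67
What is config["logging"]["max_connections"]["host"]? 5.85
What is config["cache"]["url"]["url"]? 3.62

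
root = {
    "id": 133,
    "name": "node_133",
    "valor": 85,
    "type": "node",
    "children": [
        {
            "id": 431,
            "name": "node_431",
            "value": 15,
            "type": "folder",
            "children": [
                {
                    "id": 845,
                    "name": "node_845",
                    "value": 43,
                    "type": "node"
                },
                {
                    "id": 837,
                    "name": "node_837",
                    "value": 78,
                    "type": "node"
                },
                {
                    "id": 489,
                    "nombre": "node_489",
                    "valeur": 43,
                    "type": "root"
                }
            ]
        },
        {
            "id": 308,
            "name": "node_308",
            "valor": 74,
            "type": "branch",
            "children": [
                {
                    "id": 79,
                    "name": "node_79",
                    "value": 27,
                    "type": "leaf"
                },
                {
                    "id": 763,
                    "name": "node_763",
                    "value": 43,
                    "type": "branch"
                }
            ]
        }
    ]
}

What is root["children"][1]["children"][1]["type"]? "branch"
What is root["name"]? "node_133"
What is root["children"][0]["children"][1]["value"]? 78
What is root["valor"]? 85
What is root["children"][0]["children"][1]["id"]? 837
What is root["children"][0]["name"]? "node_431"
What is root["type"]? "node"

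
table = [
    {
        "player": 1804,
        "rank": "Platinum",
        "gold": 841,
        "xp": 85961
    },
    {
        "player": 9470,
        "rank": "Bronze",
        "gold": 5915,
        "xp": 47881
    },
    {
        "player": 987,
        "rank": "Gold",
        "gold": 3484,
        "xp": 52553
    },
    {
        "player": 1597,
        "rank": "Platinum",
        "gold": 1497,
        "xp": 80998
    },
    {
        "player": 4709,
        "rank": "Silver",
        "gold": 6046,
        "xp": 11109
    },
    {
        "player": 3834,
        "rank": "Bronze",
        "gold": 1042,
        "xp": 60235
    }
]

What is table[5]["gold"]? 1042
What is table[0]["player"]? 1804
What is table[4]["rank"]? "Silver"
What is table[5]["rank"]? "Bronze"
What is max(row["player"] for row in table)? 9470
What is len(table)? 6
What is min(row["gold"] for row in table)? 841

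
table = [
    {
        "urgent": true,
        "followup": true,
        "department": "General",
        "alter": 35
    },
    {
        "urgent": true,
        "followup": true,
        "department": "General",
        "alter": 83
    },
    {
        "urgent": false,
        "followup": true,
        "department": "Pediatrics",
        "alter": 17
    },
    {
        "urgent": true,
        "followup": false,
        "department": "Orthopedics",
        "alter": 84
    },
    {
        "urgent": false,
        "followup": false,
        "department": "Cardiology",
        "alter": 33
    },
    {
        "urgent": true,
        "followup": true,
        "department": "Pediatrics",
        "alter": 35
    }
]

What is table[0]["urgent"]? True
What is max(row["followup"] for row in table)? True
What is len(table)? 6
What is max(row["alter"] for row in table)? 84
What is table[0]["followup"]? True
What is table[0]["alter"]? 35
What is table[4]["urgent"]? False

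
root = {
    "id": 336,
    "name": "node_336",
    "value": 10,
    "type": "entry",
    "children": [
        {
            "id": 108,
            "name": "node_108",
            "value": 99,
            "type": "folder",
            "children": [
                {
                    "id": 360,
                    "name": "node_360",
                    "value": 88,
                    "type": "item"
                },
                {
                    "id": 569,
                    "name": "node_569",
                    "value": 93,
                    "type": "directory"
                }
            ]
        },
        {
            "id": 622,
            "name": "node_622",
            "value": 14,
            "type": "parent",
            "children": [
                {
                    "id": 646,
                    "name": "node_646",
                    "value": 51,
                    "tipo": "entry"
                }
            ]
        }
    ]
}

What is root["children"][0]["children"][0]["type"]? "item"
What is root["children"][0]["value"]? 99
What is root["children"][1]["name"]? "node_622"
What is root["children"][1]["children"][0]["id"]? 646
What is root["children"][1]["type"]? "parent"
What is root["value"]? 10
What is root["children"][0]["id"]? 108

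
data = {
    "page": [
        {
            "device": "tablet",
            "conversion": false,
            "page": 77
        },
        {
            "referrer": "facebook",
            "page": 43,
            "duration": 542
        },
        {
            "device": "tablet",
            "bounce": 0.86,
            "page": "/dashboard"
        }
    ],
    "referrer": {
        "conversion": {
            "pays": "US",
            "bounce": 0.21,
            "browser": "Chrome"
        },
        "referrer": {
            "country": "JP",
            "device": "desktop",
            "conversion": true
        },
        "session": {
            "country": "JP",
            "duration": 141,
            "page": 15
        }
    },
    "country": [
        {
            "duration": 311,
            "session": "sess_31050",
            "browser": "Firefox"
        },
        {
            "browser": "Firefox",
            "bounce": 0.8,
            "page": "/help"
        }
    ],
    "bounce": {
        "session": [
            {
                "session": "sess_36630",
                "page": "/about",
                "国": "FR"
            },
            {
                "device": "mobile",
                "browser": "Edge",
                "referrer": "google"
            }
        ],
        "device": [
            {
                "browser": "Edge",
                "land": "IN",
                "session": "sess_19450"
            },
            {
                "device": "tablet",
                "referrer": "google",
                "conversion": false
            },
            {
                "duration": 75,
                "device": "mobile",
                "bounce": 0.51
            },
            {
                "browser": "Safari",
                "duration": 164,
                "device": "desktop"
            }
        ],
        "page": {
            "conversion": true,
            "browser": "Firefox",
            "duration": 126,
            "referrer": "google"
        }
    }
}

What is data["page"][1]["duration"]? 542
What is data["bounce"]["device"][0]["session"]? "sess_19450"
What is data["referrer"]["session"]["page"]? 15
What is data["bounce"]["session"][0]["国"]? "FR"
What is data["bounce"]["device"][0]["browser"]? "Edge"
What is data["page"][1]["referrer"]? "facebook"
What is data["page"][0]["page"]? 77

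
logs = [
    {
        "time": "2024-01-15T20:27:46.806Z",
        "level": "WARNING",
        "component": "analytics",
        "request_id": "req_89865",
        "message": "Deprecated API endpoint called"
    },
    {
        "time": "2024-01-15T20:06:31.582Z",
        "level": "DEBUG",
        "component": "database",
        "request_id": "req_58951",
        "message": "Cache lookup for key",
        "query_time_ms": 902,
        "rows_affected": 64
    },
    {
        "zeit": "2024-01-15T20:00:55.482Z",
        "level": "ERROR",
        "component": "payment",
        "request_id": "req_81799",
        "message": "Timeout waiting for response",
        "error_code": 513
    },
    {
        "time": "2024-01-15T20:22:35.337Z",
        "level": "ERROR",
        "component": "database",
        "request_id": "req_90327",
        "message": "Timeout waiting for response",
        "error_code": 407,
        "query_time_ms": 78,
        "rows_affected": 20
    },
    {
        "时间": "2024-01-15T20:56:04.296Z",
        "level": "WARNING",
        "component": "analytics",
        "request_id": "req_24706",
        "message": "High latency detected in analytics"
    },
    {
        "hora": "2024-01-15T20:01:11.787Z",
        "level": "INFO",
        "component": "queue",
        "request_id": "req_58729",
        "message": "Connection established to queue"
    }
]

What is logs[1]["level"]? "DEBUG"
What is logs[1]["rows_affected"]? 64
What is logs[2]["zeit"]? "2024-01-15T20:00:55.482Z"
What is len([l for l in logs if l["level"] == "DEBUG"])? 1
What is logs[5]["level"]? "INFO"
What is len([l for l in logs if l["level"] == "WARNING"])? 2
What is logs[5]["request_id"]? "req_58729"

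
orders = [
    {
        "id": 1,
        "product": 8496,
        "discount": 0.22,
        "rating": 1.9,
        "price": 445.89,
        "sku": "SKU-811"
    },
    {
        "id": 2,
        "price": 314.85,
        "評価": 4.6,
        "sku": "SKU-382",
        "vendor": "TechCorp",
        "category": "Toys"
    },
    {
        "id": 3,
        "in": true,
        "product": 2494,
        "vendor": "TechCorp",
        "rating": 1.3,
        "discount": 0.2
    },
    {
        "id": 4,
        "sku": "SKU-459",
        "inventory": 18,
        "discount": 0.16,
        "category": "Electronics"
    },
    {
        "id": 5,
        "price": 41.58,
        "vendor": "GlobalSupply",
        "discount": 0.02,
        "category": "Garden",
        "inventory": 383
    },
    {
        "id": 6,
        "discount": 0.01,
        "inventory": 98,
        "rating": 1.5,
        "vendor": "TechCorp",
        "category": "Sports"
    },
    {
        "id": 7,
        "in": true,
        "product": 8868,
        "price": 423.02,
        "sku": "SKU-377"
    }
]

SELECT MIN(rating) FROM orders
1.3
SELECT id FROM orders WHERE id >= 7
[7]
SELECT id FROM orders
[1, 2, 3, 4, 5, 6, 7]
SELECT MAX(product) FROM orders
8868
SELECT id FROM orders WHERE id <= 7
[1, 2, 3, 4, 5, 6, 7]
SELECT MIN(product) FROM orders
2494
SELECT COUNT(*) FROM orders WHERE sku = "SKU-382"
1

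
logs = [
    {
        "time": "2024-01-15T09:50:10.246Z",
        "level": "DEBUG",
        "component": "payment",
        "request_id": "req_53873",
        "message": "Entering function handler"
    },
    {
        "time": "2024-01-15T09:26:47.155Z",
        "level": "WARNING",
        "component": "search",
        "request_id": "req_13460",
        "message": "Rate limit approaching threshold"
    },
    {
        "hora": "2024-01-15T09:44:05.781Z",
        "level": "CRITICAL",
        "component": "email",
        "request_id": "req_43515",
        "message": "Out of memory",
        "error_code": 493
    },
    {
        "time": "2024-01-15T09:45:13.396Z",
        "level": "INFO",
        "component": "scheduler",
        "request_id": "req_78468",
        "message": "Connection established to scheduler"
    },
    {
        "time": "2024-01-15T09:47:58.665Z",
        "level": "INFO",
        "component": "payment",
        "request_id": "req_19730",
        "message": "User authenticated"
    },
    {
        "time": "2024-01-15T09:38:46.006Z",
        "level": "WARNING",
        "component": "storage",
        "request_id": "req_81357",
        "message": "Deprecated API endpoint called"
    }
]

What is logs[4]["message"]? "User authenticated"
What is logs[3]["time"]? "2024-01-15T09:45:13.396Z"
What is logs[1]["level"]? "WARNING"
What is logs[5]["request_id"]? "req_81357"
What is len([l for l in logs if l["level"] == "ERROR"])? 0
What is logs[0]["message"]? "Entering function handler"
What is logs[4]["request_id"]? "req_19730"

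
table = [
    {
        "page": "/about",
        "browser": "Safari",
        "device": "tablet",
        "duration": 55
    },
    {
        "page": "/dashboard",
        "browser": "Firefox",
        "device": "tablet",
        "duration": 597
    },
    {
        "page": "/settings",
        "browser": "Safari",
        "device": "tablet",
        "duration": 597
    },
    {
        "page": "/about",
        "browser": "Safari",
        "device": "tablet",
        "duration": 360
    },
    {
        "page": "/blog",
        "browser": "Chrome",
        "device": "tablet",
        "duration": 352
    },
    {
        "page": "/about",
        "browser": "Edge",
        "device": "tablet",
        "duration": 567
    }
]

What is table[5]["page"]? "/about"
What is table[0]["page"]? "/about"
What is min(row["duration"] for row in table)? 55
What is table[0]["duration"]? 55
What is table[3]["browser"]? "Safari"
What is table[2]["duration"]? 597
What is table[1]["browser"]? "Firefox"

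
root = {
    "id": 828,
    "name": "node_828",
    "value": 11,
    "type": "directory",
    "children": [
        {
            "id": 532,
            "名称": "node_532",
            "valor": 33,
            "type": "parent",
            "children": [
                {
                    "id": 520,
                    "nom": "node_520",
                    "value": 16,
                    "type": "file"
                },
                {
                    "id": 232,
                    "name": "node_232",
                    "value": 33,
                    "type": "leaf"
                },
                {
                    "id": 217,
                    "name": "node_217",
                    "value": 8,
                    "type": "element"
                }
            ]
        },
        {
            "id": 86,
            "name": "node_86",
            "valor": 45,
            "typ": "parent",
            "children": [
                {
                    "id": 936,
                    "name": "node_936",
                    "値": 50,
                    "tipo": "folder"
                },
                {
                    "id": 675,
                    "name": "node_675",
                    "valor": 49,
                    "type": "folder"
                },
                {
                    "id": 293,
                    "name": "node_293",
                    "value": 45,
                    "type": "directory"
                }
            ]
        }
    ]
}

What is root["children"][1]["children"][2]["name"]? "node_293"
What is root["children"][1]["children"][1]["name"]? "node_675"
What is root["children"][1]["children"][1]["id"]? 675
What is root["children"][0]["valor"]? 33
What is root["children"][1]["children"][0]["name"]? "node_936"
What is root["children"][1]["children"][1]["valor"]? 49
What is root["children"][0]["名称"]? "node_532"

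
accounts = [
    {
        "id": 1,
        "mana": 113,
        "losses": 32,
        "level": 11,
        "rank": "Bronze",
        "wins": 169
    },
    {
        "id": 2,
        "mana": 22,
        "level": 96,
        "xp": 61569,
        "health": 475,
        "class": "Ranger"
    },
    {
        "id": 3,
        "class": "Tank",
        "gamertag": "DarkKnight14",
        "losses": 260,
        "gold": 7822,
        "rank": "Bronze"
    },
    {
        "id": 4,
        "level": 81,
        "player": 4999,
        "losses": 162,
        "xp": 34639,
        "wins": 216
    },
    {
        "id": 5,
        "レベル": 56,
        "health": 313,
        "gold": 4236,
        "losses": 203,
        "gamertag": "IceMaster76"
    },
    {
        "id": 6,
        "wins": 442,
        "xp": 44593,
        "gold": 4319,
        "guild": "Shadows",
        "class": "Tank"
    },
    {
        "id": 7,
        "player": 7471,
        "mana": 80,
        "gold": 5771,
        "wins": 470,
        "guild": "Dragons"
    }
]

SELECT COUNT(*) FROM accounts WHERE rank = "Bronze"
2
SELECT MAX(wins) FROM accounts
470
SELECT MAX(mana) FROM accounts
113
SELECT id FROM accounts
[1, 2, 3, 4, 5, 6, 7]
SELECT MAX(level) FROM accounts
96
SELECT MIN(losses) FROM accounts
32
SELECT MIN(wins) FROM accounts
169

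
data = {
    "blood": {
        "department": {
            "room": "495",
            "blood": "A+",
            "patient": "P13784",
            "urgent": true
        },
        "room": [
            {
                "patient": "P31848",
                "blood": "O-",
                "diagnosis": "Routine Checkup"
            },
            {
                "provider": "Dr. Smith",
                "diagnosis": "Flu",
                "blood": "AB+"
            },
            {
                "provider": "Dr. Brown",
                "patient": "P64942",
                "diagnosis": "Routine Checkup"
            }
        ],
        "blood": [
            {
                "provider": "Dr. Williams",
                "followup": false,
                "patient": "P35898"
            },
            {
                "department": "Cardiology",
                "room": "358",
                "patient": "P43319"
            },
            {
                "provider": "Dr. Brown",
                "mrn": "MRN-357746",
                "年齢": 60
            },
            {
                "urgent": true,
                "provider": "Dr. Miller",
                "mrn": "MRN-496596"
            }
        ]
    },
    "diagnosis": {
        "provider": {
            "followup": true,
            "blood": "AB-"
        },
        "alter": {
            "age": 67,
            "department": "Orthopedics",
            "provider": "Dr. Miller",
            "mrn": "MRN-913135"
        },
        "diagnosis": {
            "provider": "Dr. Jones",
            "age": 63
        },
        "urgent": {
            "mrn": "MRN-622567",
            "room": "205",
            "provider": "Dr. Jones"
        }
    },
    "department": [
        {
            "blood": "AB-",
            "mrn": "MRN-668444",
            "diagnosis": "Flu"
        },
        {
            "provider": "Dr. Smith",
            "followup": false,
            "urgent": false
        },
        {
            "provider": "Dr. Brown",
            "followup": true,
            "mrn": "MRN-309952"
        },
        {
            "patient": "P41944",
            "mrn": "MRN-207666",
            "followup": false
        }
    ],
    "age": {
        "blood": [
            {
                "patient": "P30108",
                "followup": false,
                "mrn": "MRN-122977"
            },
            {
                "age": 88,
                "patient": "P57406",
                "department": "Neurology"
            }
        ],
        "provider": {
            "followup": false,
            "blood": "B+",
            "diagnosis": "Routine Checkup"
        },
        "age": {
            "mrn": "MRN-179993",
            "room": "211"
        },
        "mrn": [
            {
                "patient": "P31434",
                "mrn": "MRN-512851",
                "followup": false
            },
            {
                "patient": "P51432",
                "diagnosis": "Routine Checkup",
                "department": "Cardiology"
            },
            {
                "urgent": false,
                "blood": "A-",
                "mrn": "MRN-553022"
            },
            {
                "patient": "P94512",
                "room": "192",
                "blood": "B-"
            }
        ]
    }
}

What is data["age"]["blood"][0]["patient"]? "P30108"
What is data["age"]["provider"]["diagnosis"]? "Routine Checkup"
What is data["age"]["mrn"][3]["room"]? "192"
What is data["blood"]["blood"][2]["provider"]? "Dr. Brown"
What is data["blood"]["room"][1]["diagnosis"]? "Flu"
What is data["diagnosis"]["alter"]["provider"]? "Dr. Miller"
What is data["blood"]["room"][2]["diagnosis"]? "Routine Checkup"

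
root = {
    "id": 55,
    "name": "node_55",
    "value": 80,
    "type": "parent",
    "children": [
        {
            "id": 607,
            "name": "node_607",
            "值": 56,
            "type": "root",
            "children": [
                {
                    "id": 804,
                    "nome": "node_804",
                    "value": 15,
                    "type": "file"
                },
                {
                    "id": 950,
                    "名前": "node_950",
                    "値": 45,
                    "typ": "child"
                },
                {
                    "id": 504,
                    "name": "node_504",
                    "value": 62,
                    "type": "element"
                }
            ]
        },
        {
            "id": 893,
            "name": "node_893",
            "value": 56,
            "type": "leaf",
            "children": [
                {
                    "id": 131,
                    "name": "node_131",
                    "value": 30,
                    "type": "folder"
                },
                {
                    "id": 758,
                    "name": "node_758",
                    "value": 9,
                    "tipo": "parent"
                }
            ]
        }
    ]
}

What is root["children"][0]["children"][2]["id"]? 504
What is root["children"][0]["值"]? 56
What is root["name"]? "node_55"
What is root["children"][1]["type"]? "leaf"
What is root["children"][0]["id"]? 607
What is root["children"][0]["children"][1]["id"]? 950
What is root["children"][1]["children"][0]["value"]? 30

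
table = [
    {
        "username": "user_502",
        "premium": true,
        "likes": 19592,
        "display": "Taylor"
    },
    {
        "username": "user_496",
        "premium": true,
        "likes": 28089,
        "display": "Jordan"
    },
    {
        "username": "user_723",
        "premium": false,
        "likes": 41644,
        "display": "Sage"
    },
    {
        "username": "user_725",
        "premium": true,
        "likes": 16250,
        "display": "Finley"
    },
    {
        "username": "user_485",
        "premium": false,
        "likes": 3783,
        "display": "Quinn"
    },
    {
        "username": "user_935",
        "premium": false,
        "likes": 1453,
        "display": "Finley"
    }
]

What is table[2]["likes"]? 41644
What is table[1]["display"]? "Jordan"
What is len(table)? 6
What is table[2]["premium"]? False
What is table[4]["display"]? "Quinn"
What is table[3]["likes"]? 16250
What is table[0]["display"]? "Taylor"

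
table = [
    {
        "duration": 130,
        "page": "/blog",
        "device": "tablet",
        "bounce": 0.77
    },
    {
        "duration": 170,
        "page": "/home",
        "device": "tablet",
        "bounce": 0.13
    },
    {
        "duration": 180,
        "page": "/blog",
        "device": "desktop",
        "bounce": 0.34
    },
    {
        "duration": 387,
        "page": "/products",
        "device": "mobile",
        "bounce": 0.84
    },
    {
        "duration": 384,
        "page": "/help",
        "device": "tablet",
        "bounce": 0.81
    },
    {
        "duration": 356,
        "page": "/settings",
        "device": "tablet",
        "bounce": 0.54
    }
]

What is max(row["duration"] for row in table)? 387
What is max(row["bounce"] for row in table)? 0.84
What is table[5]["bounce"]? 0.54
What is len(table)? 6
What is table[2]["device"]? "desktop"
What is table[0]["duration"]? 130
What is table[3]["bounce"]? 0.84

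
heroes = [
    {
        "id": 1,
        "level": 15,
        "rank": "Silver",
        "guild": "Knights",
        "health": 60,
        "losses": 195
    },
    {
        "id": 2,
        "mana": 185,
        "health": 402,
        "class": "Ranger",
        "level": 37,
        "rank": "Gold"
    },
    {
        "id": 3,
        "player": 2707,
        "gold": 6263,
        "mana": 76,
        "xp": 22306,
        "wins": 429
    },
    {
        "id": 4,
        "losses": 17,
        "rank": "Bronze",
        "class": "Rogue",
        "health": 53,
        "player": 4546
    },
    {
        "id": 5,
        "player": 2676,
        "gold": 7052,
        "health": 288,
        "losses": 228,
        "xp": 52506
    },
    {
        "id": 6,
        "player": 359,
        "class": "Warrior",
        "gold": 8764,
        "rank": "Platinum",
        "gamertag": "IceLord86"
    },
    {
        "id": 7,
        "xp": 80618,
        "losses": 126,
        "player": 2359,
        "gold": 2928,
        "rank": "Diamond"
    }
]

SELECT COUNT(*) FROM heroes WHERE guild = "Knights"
1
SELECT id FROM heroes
[1, 2, 3, 4, 5, 6, 7]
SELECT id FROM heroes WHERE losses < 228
[1, 4, 7]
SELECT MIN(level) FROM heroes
15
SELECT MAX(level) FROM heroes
37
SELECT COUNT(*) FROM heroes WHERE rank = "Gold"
1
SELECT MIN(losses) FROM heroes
17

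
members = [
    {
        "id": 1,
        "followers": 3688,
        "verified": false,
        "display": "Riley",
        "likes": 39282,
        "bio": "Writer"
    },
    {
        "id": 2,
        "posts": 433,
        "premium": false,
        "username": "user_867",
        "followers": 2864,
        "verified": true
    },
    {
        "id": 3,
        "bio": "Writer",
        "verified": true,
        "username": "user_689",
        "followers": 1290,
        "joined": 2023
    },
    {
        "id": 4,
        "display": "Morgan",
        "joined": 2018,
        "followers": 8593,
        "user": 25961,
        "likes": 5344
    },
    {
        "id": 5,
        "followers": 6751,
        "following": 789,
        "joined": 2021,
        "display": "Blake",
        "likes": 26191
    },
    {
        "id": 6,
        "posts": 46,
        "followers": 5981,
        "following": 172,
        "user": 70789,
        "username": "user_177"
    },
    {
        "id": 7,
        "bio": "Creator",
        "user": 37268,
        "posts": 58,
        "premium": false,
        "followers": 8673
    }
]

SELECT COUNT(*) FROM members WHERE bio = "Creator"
1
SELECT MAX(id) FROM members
7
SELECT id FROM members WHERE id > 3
[4, 5, 6, 7]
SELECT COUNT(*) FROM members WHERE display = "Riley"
1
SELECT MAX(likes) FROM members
39282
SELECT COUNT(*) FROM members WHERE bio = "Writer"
2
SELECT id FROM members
[1, 2, 3, 4, 5, 6, 7]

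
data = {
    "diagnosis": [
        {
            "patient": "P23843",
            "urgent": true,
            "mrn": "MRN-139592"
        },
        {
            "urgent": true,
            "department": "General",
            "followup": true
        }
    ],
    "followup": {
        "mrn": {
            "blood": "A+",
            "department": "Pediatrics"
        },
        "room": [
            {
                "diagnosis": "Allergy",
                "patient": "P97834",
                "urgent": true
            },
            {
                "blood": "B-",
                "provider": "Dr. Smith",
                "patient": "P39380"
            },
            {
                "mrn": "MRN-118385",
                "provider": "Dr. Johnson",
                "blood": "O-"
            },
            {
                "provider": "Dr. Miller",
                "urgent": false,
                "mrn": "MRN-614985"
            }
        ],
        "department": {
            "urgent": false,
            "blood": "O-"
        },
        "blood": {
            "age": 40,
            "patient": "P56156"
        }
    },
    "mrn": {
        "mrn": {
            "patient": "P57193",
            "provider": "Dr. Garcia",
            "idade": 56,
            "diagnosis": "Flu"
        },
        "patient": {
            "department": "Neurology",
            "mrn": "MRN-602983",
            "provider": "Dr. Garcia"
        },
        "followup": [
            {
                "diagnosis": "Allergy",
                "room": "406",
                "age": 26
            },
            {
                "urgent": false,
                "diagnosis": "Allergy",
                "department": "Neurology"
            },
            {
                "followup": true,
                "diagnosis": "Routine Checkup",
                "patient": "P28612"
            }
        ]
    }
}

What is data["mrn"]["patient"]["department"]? "Neurology"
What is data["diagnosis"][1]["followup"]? True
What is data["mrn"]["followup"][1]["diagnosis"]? "Allergy"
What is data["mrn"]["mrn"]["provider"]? "Dr. Garcia"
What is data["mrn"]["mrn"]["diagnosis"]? "Flu"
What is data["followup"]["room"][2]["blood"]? "O-"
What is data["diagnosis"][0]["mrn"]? "MRN-139592"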